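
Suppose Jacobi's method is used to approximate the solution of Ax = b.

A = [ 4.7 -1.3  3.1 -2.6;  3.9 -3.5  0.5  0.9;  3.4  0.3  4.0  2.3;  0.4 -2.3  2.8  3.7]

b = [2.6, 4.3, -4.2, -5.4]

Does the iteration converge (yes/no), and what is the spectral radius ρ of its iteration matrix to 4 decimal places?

no, ρ = 1.3861

Write A = D+L+U with D = diag(4.7, -3.5, 4, 3.7).
Jacobi: T = -D⁻¹(L+U), T[3,0] = -(0.4)/(3.7) = -0.1081; T[3,3] = 0.
  T[0,:] = [+0.0000, +0.2766, -0.6596, +0.5532]
  T[1,:] = [+1.1143, +0.0000, +0.1429, +0.2571]
  T[2,:] = [-0.8500, -0.0750, +0.0000, -0.5750]
  T[3,:] = [-0.1081, +0.6216, -0.7568, +0.0000]
eigenvalue magnitudes: 1.3861, 0.8347, 0.3667, 0.1848.
spectral radius ρ = 1.3861; 1.3861 > 1, so it fails to converge.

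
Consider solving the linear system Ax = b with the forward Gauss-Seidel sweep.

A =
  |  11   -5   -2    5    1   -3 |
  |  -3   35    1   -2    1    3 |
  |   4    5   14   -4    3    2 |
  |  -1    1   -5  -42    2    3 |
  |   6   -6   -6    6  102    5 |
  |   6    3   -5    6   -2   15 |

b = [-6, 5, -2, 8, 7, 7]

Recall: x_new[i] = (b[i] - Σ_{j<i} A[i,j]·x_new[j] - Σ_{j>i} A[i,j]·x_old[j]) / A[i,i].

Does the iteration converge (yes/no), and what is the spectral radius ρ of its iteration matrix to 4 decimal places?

yes, ρ = 0.4430

Write A = D+L+U with D = diag(11, 35, 14, -42, 102, 15).
GS T = -(D+L)⁻¹U: row 0 first, T[0,2] = -(-2)/(11) = +0.1818; later rows by forward substitution.
  T[0,:] = [+0.0000 +0.4545 +0.1818 -0.4545 -0.0909 +0.2727]
  T[1,:] = [+0.0000 +0.0390 -0.0130 +0.0182 -0.0364 -0.0623]
  T[2,:] = [+0.0000 -0.1438 -0.0473 +0.4091 -0.1753 -0.1985]
  T[3,:] = [+0.0000 +0.0072 +0.0010 -0.0374 +0.0698 +0.0871]
  T[4,:] = [+0.0000 -0.0333 -0.0143 +0.0541 -0.0112 -0.0855]
  T[5,:] = [+0.0000 -0.2449 -0.0882 +0.3367 -0.0442 -0.2090]
|roots of det(T-λI)|: 0.4430, 0.0884, 0.0653, 0.0653, 0.0208, 0.0000.
spectral radius ρ = 0.4430; 0.4430 < 1: convergent.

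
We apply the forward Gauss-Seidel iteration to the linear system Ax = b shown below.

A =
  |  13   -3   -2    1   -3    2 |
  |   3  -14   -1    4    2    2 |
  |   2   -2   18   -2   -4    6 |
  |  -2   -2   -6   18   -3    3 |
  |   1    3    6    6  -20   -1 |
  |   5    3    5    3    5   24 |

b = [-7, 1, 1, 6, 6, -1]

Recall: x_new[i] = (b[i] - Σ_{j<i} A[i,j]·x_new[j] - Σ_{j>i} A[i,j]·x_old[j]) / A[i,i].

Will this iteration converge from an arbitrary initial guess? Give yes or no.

Write A = D+L+U with D = diag(13, -14, 18, 18, -20, 24).
Gauss-Seidel: T = -(D+L)⁻¹U, row 0 first, T[0,5] = -(2)/(13) = -0.1538; later rows by forward substitution.
  T[0,:] = [+0.0000  +0.2308  +0.1538  -0.0769  +0.2308  -0.1538]
  T[1,:] = [+0.0000  +0.0495  -0.0385  +0.2692  +0.1923  +0.1099]
  T[2,:] = [+0.0000  -0.0201  -0.0214  +0.1496  +0.2179  -0.3040]
  T[3,:] = [+0.0000  +0.0244  +0.0057  +0.0712  +0.2863  -0.2729]
  T[4,:] = [+0.0000  +0.0202  -0.0028  +0.1028  +0.1917  -0.2143]
  T[5,:] = [+0.0000  -0.0573  -0.0229  -0.0791  -0.1932  +0.1604]
eigenvalue magnitudes: 0.5369, 0.0837, 0.0837, 0.0549, 0.0154, 0.0000.
ρ(T) = max|λ| = 0.5369; 0.5369 < 1, so it converges for any x₀.

yes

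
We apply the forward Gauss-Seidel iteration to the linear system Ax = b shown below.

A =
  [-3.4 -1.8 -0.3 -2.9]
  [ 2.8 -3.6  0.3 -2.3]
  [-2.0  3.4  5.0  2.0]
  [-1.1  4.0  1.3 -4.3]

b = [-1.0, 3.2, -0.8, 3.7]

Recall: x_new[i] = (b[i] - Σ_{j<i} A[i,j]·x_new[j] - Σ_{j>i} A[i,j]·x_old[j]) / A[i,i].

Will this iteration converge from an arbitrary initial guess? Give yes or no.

Diagonal D = diag(-3.4, -3.6, 5, -4.3); L, U strict lower/upper.
GS T = -(D+L)⁻¹U: row 0 first, T[0,2] = -(-0.3)/(-3.4) = -0.0882; later rows by forward substitution.
  T[0,:] = [+0.0000, -0.5294, -0.0882, -0.8529]
  T[1,:] = [+0.0000, -0.4118, +0.0147, -1.3023]
  T[2,:] = [+0.0000, +0.0682, -0.0453, +0.1444]
  T[3,:] = [+0.0000, -0.2270, +0.0226, -0.9496]
eigenvalue magnitudes: 1.2910, 0.0591, 0.0591, 0.0000.
spectral radius ρ = 1.2910; 1.2910 > 1: divergent.

no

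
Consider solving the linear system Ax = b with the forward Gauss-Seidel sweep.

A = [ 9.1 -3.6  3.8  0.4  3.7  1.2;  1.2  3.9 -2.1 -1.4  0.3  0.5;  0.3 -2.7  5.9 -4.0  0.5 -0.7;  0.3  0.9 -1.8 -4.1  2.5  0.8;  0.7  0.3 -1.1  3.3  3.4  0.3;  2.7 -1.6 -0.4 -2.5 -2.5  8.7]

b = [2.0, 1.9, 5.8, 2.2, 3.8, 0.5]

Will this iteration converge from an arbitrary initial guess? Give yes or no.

A = D + L + U where D = diag(9.1, 3.9, 5.9, -4.1, 3.4, 8.7).
Gauss-Seidel: T = -(D+L)⁻¹U, row 0 first, T[0,5] = -(1.2)/(9.1) = -0.1319; later rows by forward substitution.
  T[0,:] = [+0.0000 +0.3956 -0.4176 -0.0440 -0.4066 -0.1319]
  T[1,:] = [+0.0000 -0.1217 +0.6669 +0.3725 +0.0482 -0.0876]
  T[2,:] = [+0.0000 -0.0758 +0.3264 +0.8507 -0.0420 +0.0852]
  T[3,:] = [+0.0000 +0.0355 -0.0275 -0.2949 +0.6090 +0.1288]
  T[4,:] = [+0.0000 -0.1297 +0.1594 +0.5376 -0.5253 -0.1508]
  T[5,:] = [+0.0000 -0.1757 +0.3052 +0.1910 +0.1572 +0.0224]
eigenvalue magnitudes: 0.8519, 0.4215, 0.3244, 0.3244, 0.0638, 0.0000.
ρ = 0.8519; 0.8519 < 1, so it converges for any x₀.

yes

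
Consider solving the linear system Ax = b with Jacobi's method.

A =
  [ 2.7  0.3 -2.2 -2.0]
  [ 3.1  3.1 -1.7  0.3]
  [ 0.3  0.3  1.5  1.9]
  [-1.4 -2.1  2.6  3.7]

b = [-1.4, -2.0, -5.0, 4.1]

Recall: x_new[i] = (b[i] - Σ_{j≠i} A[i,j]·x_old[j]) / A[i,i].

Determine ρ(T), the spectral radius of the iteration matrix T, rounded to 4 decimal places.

1.3616

Split A = D + L + U, D = diag(2.7, 3.1, 1.5, 3.7).
Jacobi T = -D⁻¹(L+U): T[0,1] = -(0.3)/(2.7) = -0.1111; T[0,0] = 0.
  T[0,:] = [+0.0000  -0.1111  +0.8148  +0.7407]
  T[1,:] = [-1.0000  +0.0000  +0.5484  -0.0968]
  T[2,:] = [-0.2000  -0.2000  +0.0000  -1.2667]
  T[3,:] = [+0.3784  +0.5676  -0.7027  +0.0000]
moduli |λ_i(T)| = 1.3616, 0.6642, 0.6610, 0.6610.
ρ(T) = max|λ| = 1.3616; 1.3616 > 1: divergent.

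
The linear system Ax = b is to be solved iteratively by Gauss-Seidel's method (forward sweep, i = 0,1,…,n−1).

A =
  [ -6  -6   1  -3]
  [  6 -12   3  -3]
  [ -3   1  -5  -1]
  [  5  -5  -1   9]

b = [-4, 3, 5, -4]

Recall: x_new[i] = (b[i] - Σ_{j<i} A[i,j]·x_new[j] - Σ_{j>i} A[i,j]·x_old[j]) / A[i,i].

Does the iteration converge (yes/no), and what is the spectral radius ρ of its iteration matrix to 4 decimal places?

Write A = D+L+U with D = diag(-6, -12, -5, 9).
T_GS = -(D+L)⁻¹U: row 0 first, T[0,1] = -(-6)/(-6) = -1.0000; later rows by forward substitution.
  T[0,:] = [+0.0000  -1.0000  +0.1667  -0.5000]
  T[1,:] = [+0.0000  -0.5000  +0.3333  -0.5000]
  T[2,:] = [+0.0000  +0.5000  -0.0333  +0.0000]
  T[3,:] = [+0.0000  +0.3333  +0.0889  -0.0000]
eigenvalue magnitudes: 0.5858, 0.2178, 0.2178, 0.0000.
ρ = 0.5858; 0.5858 < 1, so it converges for any x₀.

yes, ρ = 0.5858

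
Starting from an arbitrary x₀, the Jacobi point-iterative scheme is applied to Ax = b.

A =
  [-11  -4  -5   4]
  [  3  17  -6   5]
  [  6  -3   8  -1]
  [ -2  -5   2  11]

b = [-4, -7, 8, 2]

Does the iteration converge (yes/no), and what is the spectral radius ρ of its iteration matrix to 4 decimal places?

yes, ρ = 0.8445

Diagonal D = diag(-11, 17, 8, 11); L, U strict lower/upper.
Jacobi T = -D⁻¹(L+U): T[1,2] = -(-6)/(17) = +0.3529; T[1,1] = 0.
  T[0,:] = [+0.0000, -0.3636, -0.4545, +0.3636]
  T[1,:] = [-0.1765, +0.0000, +0.3529, -0.2941]
  T[2,:] = [-0.7500, +0.3750, +0.0000, +0.1250]
  T[3,:] = [+0.1818, +0.4545, -0.1818, +0.0000]
eigenvalue magnitudes: 0.8445, 0.3528, 0.3528, 0.2307.
spectral radius ρ = 0.8445; 0.8445 < 1, so it converges for any x₀.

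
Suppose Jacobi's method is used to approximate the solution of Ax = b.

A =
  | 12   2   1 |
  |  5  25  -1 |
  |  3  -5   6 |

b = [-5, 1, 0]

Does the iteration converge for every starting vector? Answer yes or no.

Diagonal D = diag(12, 25, 6); L, U strict lower/upper.
Jacobi T = -D⁻¹(L+U): T[2,1] = -(-5)/(6) = +0.8333; T[2,2] = 0.
  T[0,:] = [+0.0000 -0.1667 -0.0833]
  T[1,:] = [-0.2000 +0.0000 +0.0400]
  T[2,:] = [-0.5000 +0.8333 +0.0000]
eigenvalue magnitudes: 0.3904, 0.2100, 0.2100.
spectral radius ρ = 0.3904; 0.3904 < 1: convergent.

yes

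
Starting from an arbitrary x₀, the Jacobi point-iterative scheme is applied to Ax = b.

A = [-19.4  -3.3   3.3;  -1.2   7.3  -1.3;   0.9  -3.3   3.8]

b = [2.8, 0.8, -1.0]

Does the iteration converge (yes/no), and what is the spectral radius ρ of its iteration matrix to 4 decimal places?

yes, ρ = 0.4050

Let D = diag(-19.4, 7.3, 3.8); L, U the strict triangles.
Jacobi T = -D⁻¹(L+U): T[1,0] = -(-1.2)/(7.3) = +0.1644; T[1,1] = 0.
  T[0,:] = [+0.0000 -0.1701 +0.1701]
  T[1,:] = [+0.1644 +0.0000 +0.1781]
  T[2,:] = [-0.2368 +0.8684 +0.0000]
moduli |λ_i(T)| = 0.4050, 0.2787, 0.2787.
spectral radius ρ = 0.4050; 0.4050 < 1, so it converges for any x₀.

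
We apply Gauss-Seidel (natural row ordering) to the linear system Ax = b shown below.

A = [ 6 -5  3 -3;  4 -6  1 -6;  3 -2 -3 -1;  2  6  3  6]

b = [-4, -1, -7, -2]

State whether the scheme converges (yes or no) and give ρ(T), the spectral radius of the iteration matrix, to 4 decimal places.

no, ρ = 1.2685

A = D + L + U where D = diag(6, -6, -3, 6).
GS T = -(D+L)⁻¹U: row 0 first, T[0,3] = -(-3)/(6) = +0.5000; later rows by forward substitution.
  T[0,:] = [+0.0000  +0.8333  -0.5000  +0.5000]
  T[1,:] = [+0.0000  +0.5556  -0.1667  -0.6667]
  T[2,:] = [+0.0000  +0.4630  -0.3889  +0.6111]
  T[3,:] = [+0.0000  -1.0648  +0.5278  +0.1944]
|roots of det(T-λI)|: 1.2685, 0.8938, 0.0136, 0.0000.
spectral radius ρ = 1.2685; 1.2685 > 1, so it fails to converge.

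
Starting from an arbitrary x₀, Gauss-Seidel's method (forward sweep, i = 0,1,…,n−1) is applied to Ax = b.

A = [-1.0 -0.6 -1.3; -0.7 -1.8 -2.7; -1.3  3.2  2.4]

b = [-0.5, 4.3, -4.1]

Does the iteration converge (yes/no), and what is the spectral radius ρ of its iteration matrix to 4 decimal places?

no, ρ = 1.2463

Diagonal D = diag(-1, -1.8, 2.4); L, U strict lower/upper.
T_GS = -(D+L)⁻¹U: row 0 first, T[0,1] = -(-0.6)/(-1) = -0.6000; later rows by forward substitution.
  T[0,:] = [+0.0000  -0.6000  -1.3000]
  T[1,:] = [+0.0000  +0.2333  -0.9944]
  T[2,:] = [+0.0000  -0.6361  +0.6218]
|λ(T)| sorted: 1.2463, 0.3912, 0.0000.
spectral radius ρ = 1.2463; 1.2463 > 1: divergent.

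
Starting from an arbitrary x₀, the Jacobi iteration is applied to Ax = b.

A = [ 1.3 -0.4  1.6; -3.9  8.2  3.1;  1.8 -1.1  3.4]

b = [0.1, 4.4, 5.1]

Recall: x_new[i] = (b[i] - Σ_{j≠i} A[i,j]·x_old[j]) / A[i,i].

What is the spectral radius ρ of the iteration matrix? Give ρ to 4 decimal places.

Diagonal D = diag(1.3, 8.2, 3.4); L, U strict lower/upper.
Jacobi: T = -D⁻¹(L+U), T[2,1] = -(-1.1)/(3.4) = +0.3235; T[2,2] = 0.
  T[0,:] = [+0.0000, +0.3077, -1.2308]
  T[1,:] = [+0.4756, +0.0000, -0.3780]
  T[2,:] = [-0.5294, +0.3235, +0.0000]
|λ(T)| sorted: 0.9039, 0.7027, 0.2012.
spectral radius ρ = 0.9039; 0.9039 < 1, so it converges for any x₀.

0.9039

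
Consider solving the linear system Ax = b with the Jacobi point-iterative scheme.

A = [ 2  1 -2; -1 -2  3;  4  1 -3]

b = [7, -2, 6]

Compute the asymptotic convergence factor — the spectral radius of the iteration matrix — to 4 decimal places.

1.6681

Diagonal D = diag(2, -2, -3); L, U strict lower/upper.
T_J = -D⁻¹(L+U): T[1,2] = -(3)/(-2) = +1.5000; T[1,1] = 0.
  T[0,:] = [+0.0000 -0.5000 +1.0000]
  T[1,:] = [-0.5000 +0.0000 +1.5000]
  T[2,:] = [+1.3333 +0.3333 +0.0000]
eigenvalue magnitudes: 1.6681, 0.8363, 0.8363.
spectral radius ρ = 1.6681; 1.6681 > 1: divergent.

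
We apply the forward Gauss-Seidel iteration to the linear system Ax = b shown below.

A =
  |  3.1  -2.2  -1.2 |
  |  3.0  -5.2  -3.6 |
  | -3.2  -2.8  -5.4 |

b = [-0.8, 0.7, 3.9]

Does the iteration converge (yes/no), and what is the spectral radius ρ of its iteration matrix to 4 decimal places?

yes, ρ = 0.7912

Let D = diag(3.1, -5.2, -5.4); L, U the strict triangles.
Gauss-Seidel: T = -(D+L)⁻¹U, row 0 first, T[0,2] = -(-1.2)/(3.1) = +0.3871; later rows by forward substitution.
  T[0,:] = [+0.0000, +0.7097, +0.3871]
  T[1,:] = [+0.0000, +0.4094, -0.4690]
  T[2,:] = [+0.0000, -0.6328, +0.0138]
moduli |λ_i(T)| = 0.7912, 0.3680, 0.0000.
ρ = 0.7912; 0.7912 < 1, so it converges for any x₀.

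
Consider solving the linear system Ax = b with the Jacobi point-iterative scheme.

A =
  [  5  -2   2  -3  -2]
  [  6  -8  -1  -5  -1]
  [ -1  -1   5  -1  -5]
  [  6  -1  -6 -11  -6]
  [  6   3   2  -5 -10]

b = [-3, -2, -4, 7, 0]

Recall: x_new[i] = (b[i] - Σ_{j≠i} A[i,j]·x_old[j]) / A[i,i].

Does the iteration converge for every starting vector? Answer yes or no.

Write A = D+L+U with D = diag(5, -8, 5, -11, -10).
Jacobi T = -D⁻¹(L+U): T[0,1] = -(-2)/(5) = +0.4000; T[0,0] = 0.
  T[0,:] = [+0.0000 +0.4000 -0.4000 +0.6000 +0.4000]
  T[1,:] = [+0.7500 +0.0000 -0.1250 -0.6250 -0.1250]
  T[2,:] = [+0.2000 +0.2000 +0.0000 +0.2000 +1.0000]
  T[3,:] = [+0.5455 -0.0909 -0.5455 +0.0000 -0.5455]
  T[4,:] = [+0.6000 +0.3000 +0.2000 -0.5000 +0.0000]
eigenvalue magnitudes: 1.1752, 0.6826, 0.6826, 0.3687, 0.2652.
spectral radius ρ = 1.1752; 1.1752 > 1 ⇒ diverges.

no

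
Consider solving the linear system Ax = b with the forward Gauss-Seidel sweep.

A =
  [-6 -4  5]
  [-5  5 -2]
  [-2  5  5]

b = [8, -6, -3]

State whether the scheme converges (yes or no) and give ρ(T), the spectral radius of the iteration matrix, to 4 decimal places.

no, ρ = 1.4953

Diagonal D = diag(-6, 5, 5); L, U strict lower/upper.
T_GS = -(D+L)⁻¹U: row 0 first, T[0,2] = -(5)/(-6) = +0.8333; later rows by forward substitution.
  T[0,:] = [+0.0000 -0.6667 +0.8333]
  T[1,:] = [+0.0000 -0.6667 +1.2333]
  T[2,:] = [+0.0000 +0.4000 -0.9000]
|roots of det(T-λI)|: 1.4953, 0.0713, 0.0000.
ρ = 1.4953; 1.4953 > 1 ⇒ diverges.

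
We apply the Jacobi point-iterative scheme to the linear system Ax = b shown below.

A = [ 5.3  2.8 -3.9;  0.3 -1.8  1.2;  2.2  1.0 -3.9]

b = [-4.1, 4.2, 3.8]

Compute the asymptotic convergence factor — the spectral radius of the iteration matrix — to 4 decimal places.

Diagonal D = diag(5.3, -1.8, -3.9); L, U strict lower/upper.
Jacobi: T = -D⁻¹(L+U), T[1,0] = -(0.3)/(-1.8) = +0.1667; T[1,1] = 0.
  T[0,:] = [+0.0000  -0.5283  +0.7358]
  T[1,:] = [+0.1667  +0.0000  +0.6667]
  T[2,:] = [+0.5641  +0.2564  +0.0000]
eigenvalue magnitudes: 0.8355, 0.4474, 0.4474.
ρ = 0.8355; 0.8355 < 1, so it converges for any x₀.

0.8355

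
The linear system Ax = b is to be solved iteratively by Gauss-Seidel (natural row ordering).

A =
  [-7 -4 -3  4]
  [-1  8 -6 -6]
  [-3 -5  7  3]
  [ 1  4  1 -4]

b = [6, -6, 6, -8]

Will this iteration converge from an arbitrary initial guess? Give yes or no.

Diagonal D = diag(-7, 8, 7, -4); L, U strict lower/upper.
Gauss-Seidel: T = -(D+L)⁻¹U, row 0 first, T[0,3] = -(4)/(-7) = +0.5714; later rows by forward substitution.
  T[0,:] = [+0.0000, -0.5714, -0.4286, +0.5714]
  T[1,:] = [+0.0000, -0.0714, +0.6964, +0.8214]
  T[2,:] = [+0.0000, -0.2959, +0.3138, +0.4031]
  T[3,:] = [+0.0000, -0.2883, +0.6677, +1.0651]
moduli |λ_i(T)| = 0.9146, 0.2241, 0.2241, 0.0000.
ρ(T) = max|λ| = 0.9146; 0.9146 < 1: convergent.

yes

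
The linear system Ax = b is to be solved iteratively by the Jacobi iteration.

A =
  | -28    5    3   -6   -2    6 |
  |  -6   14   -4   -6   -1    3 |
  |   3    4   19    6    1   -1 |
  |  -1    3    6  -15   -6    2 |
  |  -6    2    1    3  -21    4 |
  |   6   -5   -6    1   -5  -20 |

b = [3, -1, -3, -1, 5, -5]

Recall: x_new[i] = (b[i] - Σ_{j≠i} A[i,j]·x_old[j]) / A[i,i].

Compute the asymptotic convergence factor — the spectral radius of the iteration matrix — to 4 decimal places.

Let D = diag(-28, 14, 19, -15, -21, -20); L, U the strict triangles.
T_J = -D⁻¹(L+U): T[2,3] = -(6)/(19) = -0.3158; T[2,2] = 0.
  T[0,:] = [+0.0000 +0.1786 +0.1071 -0.2143 -0.0714 +0.2143]
  T[1,:] = [+0.4286 +0.0000 +0.2857 +0.4286 +0.0714 -0.2143]
  T[2,:] = [-0.1579 -0.2105 +0.0000 -0.3158 -0.0526 +0.0526]
  T[3,:] = [-0.0667 +0.2000 +0.4000 +0.0000 -0.4000 +0.1333]
  T[4,:] = [-0.2857 +0.0952 +0.0476 +0.1429 +0.0000 +0.1905]
  T[5,:] = [+0.3000 -0.2500 -0.3000 +0.0500 -0.2500 +0.0000]
moduli |λ_i(T)| = 0.6799, 0.4918, 0.4918, 0.2805, 0.2714, 0.2714.
ρ = 0.6799; 0.6799 < 1, so it converges for any x₀.

0.6799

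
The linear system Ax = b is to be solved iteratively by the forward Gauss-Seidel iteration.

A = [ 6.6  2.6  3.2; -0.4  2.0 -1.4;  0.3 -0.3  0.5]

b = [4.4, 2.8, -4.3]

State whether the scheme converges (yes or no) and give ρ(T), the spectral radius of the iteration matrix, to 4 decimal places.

Split A = D + L + U, D = diag(6.6, 2, 0.5).
Gauss-Seidel: T = -(D+L)⁻¹U, row 0 first, T[0,1] = -(2.6)/(6.6) = -0.3939; later rows by forward substitution.
  T[0,:] = [+0.0000 -0.3939 -0.4848]
  T[1,:] = [+0.0000 -0.0788 +0.6030]
  T[2,:] = [+0.0000 +0.1891 +0.6527]
moduli |λ_i(T)| = 0.7848, 0.2108, 0.0000.
spectral radius ρ = 0.7848; 0.7848 < 1 ⇒ converges.

yes, ρ = 0.7848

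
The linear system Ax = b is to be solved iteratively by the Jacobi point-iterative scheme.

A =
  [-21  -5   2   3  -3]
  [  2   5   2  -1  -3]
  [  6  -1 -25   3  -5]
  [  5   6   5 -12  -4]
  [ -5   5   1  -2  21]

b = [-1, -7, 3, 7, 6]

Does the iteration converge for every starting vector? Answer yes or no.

yes

Write A = D+L+U with D = diag(-21, 5, -25, -12, 21).
Jacobi: T = -D⁻¹(L+U), T[4,1] = -(5)/(21) = -0.2381; T[4,4] = 0.
  T[0,:] = [+0.0000, -0.2381, +0.0952, +0.1429, -0.1429]
  T[1,:] = [-0.4000, +0.0000, -0.4000, +0.2000, +0.6000]
  T[2,:] = [+0.2400, -0.0400, +0.0000, +0.1200, -0.2000]
  T[3,:] = [+0.4167, +0.5000, +0.4167, +0.0000, -0.3333]
  T[4,:] = [+0.2381, -0.2381, -0.0476, +0.0952, +0.0000]
|λ(T)| sorted: 0.5360, 0.3819, 0.3819, 0.3211, 0.1817.
spectral radius ρ = 0.5360; 0.5360 < 1, so it converges for any x₀.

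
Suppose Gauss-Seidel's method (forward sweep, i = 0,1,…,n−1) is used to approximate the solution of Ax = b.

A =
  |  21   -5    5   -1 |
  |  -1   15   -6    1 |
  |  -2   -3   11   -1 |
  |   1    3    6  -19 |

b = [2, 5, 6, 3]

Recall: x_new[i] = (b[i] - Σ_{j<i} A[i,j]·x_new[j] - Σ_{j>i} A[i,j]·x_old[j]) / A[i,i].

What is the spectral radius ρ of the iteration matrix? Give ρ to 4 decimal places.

Write A = D+L+U with D = diag(21, 15, 11, -19).
Gauss-Seidel: T = -(D+L)⁻¹U, row 0 first, T[0,2] = -(5)/(21) = -0.2381; later rows by forward substitution.
  T[0,:] = [+0.0000  +0.2381  -0.2381  +0.0476]
  T[1,:] = [+0.0000  +0.0159  +0.3841  -0.0635]
  T[2,:] = [+0.0000  +0.0476  +0.0615  +0.0823]
  T[3,:] = [+0.0000  +0.0301  +0.0675  +0.0185]
|roots of det(T-λI)|: 0.2031, 0.0788, 0.0285, 0.0000.
ρ(T) = max|λ| = 0.2031; 0.2031 < 1 ⇒ converges.

0.2031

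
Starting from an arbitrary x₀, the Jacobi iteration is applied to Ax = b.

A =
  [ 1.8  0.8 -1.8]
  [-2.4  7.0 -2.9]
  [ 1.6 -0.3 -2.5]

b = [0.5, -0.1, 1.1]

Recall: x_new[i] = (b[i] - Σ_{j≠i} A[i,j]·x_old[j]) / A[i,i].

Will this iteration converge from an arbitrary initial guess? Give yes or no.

Let D = diag(1.8, 7, -2.5); L, U the strict triangles.
Jacobi: T = -D⁻¹(L+U), T[0,1] = -(0.8)/(1.8) = -0.4444; T[0,0] = 0.
  T[0,:] = [+0.0000, -0.4444, +1.0000]
  T[1,:] = [+0.3429, +0.0000, +0.4143]
  T[2,:] = [+0.6400, -0.1200, +0.0000]
|roots of det(T-λI)|: 0.7982, 0.4463, 0.4463.
ρ = 0.7982; 0.7982 < 1, so it converges for any x₀.

yes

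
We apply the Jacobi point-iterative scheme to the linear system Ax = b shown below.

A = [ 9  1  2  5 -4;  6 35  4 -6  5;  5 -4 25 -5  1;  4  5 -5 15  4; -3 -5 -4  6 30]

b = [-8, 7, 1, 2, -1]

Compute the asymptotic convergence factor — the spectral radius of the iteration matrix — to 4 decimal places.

0.6067

Write A = D+L+U with D = diag(9, 35, 25, 15, 30).
Jacobi T = -D⁻¹(L+U): T[3,1] = -(5)/(15) = -0.3333; T[3,3] = 0.
  T[0,:] = [+0.0000  -0.1111  -0.2222  -0.5556  +0.4444]
  T[1,:] = [-0.1714  +0.0000  -0.1143  +0.1714  -0.1429]
  T[2,:] = [-0.2000  +0.1600  +0.0000  +0.2000  -0.0400]
  T[3,:] = [-0.2667  -0.3333  +0.3333  +0.0000  -0.2667]
  T[4,:] = [+0.1000  +0.1667  +0.1333  -0.2000  +0.0000]
eigenvalue magnitudes: 0.6067, 0.4187, 0.3031, 0.2297, 0.2297.
ρ(T) = max|λ| = 0.6067; 0.6067 < 1 ⇒ converges.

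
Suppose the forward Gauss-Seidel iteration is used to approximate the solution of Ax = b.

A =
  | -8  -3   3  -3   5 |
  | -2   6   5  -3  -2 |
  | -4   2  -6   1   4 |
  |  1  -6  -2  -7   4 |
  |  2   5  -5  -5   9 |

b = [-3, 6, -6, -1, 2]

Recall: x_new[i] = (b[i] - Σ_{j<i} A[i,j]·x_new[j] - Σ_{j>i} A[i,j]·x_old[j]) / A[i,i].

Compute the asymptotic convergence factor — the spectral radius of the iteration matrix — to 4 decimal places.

1.1846

A = D + L + U where D = diag(-8, 6, -6, -7, 9).
Gauss-Seidel: T = -(D+L)⁻¹U, row 0 first, T[0,1] = -(-3)/(-8) = -0.3750; later rows by forward substitution.
  T[0,:] = [+0.0000 -0.3750 +0.3750 -0.3750 +0.6250]
  T[1,:] = [+0.0000 -0.1250 -0.7083 +0.3750 +0.5417]
  T[2,:] = [+0.0000 +0.2083 -0.4861 +0.5417 +0.4306]
  T[3,:] = [+0.0000 -0.0060 +0.7996 -0.5298 +0.0734]
  T[4,:] = [+0.0000 +0.2652 +0.4843 -0.1184 -0.1598]
|roots of det(T-λI)|: 1.1846, 0.5181, 0.3731, 0.0289, 0.0000.
ρ = 1.1846; 1.1846 > 1, so it fails to converge.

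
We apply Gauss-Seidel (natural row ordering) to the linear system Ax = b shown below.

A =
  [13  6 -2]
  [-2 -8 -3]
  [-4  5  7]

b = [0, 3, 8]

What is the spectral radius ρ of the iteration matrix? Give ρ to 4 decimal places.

Split A = D + L + U, D = diag(13, -8, 7).
GS T = -(D+L)⁻¹U: row 0 first, T[0,1] = -(6)/(13) = -0.4615; later rows by forward substitution.
  T[0,:] = [+0.0000  -0.4615  +0.1538]
  T[1,:] = [+0.0000  +0.1154  -0.4135]
  T[2,:] = [+0.0000  -0.3462  +0.3832]
|eigenvalues of T|: 0.6506, 0.1520, 0.0000.
spectral radius ρ = 0.6506; 0.6506 < 1: convergent.

0.6506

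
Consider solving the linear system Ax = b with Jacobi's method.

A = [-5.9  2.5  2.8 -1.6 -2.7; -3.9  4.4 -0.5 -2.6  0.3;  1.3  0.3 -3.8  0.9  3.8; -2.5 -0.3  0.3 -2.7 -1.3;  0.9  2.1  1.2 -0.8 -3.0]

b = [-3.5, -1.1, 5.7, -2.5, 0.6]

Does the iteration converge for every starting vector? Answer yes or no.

no

Let D = diag(-5.9, 4.4, -3.8, -2.7, -3); L, U the strict triangles.
T_J = -D⁻¹(L+U): T[0,2] = -(2.8)/(-5.9) = +0.4746; T[0,0] = 0.
  T[0,:] = [+0.0000, +0.4237, +0.4746, -0.2712, -0.4576]
  T[1,:] = [+0.8864, +0.0000, +0.1136, +0.5909, -0.0682]
  T[2,:] = [+0.3421, +0.0789, +0.0000, +0.2368, +1.0000]
  T[3,:] = [-0.9259, -0.1111, +0.1111, +0.0000, -0.4815]
  T[4,:] = [+0.3000, +0.7000, +0.4000, -0.2667, +0.0000]
|λ(T)| sorted: 1.3676, 0.7405, 0.4549, 0.4549, 0.3495.
ρ(T) = max|λ| = 1.3676; 1.3676 > 1: divergent.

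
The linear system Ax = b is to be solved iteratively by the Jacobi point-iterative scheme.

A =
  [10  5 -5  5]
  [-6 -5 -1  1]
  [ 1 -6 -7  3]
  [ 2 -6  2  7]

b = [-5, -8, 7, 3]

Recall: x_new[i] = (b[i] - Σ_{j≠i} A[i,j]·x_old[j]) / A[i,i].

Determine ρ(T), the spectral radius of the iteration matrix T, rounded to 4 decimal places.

1.3355

Write A = D+L+U with D = diag(10, -5, -7, 7).
T_J = -D⁻¹(L+U): T[3,0] = -(2)/(7) = -0.2857; T[3,3] = 0.
  T[0,:] = [+0.0000, -0.5000, +0.5000, -0.5000]
  T[1,:] = [-1.2000, +0.0000, -0.2000, +0.2000]
  T[2,:] = [+0.1429, -0.8571, +0.0000, +0.4286]
  T[3,:] = [-0.2857, +0.8571, -0.2857, +0.0000]
eigenvalue magnitudes: 1.3355, 0.8716, 0.8716, 0.0080.
ρ = 1.3355; 1.3355 > 1 ⇒ diverges.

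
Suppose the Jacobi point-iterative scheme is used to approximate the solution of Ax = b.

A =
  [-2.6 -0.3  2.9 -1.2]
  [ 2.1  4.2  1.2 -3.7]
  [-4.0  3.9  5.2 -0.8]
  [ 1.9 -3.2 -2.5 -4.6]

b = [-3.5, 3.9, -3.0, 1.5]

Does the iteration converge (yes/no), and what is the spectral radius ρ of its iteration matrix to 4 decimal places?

Split A = D + L + U, D = diag(-2.6, 4.2, 5.2, -4.6).
Jacobi T = -D⁻¹(L+U): T[0,1] = -(-0.3)/(-2.6) = -0.1154; T[0,0] = 0.
  T[0,:] = [+0.0000  -0.1154  +1.1154  -0.4615]
  T[1,:] = [-0.5000  +0.0000  -0.2857  +0.8810]
  T[2,:] = [+0.7692  -0.7500  +0.0000  +0.1538]
  T[3,:] = [+0.4130  -0.6957  -0.5435  +0.0000]
|roots of det(T-λI)|: 1.1491, 0.8734, 0.8734, 0.4505.
ρ = 1.1491; 1.1491 > 1 ⇒ diverges.

no, ρ = 1.1491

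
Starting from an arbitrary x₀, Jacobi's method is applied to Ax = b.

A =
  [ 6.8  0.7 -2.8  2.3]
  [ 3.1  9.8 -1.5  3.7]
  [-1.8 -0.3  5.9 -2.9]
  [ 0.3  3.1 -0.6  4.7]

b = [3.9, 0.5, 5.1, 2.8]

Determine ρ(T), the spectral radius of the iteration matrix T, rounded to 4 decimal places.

0.8496

Let D = diag(6.8, 9.8, 5.9, 4.7); L, U the strict triangles.
T_J = -D⁻¹(L+U): T[2,3] = -(-2.9)/(5.9) = +0.4915; T[2,2] = 0.
  T[0,:] = [+0.0000 -0.1029 +0.4118 -0.3382]
  T[1,:] = [-0.3163 +0.0000 +0.1531 -0.3776]
  T[2,:] = [+0.3051 +0.0508 +0.0000 +0.4915]
  T[3,:] = [-0.0638 -0.6596 +0.1277 +0.0000]
|λ(T)| sorted: 0.8496, 0.5185, 0.2253, 0.2253.
spectral radius ρ = 0.8496; 0.8496 < 1: convergent.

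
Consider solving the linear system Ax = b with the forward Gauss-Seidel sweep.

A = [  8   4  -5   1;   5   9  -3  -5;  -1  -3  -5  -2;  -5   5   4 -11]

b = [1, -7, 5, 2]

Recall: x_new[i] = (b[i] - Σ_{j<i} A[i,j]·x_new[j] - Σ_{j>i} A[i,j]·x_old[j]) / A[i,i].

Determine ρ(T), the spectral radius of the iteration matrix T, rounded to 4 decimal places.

0.7873

Let D = diag(8, 9, -5, -11); L, U the strict triangles.
GS T = -(D+L)⁻¹U: row 0 first, T[0,2] = -(-5)/(8) = +0.6250; later rows by forward substitution.
  T[0,:] = [+0.0000 -0.5000 +0.6250 -0.1250]
  T[1,:] = [+0.0000 +0.2778 -0.0139 +0.6250]
  T[2,:] = [+0.0000 -0.0667 -0.1167 -0.7500]
  T[3,:] = [+0.0000 +0.3293 -0.3328 +0.0682]
moduli |λ_i(T)| = 0.7873, 0.6201, 0.0621, 0.0000.
spectral radius ρ = 0.7873; 0.7873 < 1: convergent.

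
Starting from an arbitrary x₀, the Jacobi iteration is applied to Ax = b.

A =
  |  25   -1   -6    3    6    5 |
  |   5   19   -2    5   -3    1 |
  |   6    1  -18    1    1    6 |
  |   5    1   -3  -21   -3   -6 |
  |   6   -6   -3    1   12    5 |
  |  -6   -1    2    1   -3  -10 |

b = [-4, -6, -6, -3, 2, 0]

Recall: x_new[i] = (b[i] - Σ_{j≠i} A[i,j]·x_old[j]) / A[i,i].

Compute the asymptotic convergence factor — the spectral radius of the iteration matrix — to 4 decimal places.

0.8743

Split A = D + L + U, D = diag(25, 19, -18, -21, 12, -10).
Jacobi T = -D⁻¹(L+U): T[1,5] = -(1)/(19) = -0.0526; T[1,1] = 0.
  T[0,:] = [+0.0000, +0.0400, +0.2400, -0.1200, -0.2400, -0.2000]
  T[1,:] = [-0.2632, +0.0000, +0.1053, -0.2632, +0.1579, -0.0526]
  T[2,:] = [+0.3333, +0.0556, +0.0000, +0.0556, +0.0556, +0.3333]
  T[3,:] = [+0.2381, +0.0476, -0.1429, +0.0000, -0.1429, -0.2857]
  T[4,:] = [-0.5000, +0.5000, +0.2500, -0.0833, +0.0000, -0.4167]
  T[5,:] = [-0.6000, -0.1000, +0.2000, +0.1000, -0.3000, +0.0000]
|λ(T)| sorted: 0.8743, 0.5350, 0.3737, 0.3737, 0.1666, 0.1666.
ρ(T) = max|λ| = 0.8743; 0.8743 < 1, so it converges for any x₀.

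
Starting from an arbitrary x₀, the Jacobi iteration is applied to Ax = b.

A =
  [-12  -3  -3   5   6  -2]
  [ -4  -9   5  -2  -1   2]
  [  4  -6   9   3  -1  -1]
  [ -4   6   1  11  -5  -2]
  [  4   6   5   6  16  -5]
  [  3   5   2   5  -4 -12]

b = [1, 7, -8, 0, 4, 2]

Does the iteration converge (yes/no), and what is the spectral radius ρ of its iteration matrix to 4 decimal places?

no, ρ = 1.1867

Write A = D+L+U with D = diag(-12, -9, 9, 11, 16, -12).
Jacobi T = -D⁻¹(L+U): T[5,2] = -(2)/(-12) = +0.1667; T[5,5] = 0.
  T[0,:] = [+0.0000  -0.2500  -0.2500  +0.4167  +0.5000  -0.1667]
  T[1,:] = [-0.4444  +0.0000  +0.5556  -0.2222  -0.1111  +0.2222]
  T[2,:] = [-0.4444  +0.6667  +0.0000  -0.3333  +0.1111  +0.1111]
  T[3,:] = [+0.3636  -0.5455  -0.0909  +0.0000  +0.4545  +0.1818]
  T[4,:] = [-0.2500  -0.3750  -0.3125  -0.3750  +0.0000  +0.3125]
  T[5,:] = [+0.2500  +0.4167  +0.1667  +0.4167  -0.3333  +0.0000]
|roots of det(T-λI)|: 1.1867, 0.6889, 0.6889, 0.5528, 0.5050, 0.3019.
ρ(T) = max|λ| = 1.1867; 1.1867 > 1 ⇒ diverges.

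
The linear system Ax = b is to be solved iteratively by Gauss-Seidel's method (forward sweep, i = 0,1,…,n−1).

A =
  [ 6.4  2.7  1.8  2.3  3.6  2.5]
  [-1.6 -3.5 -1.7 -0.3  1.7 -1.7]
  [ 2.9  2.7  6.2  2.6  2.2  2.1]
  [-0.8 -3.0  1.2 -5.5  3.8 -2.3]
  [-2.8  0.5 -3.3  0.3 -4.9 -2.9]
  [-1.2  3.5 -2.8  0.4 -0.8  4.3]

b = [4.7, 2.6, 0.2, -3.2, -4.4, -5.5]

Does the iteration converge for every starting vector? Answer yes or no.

Diagonal D = diag(6.4, -3.5, 6.2, -5.5, -4.9, 4.3); L, U strict lower/upper.
Gauss-Seidel: T = -(D+L)⁻¹U, row 0 first, T[0,5] = -(2.5)/(6.4) = -0.3906; later rows by forward substitution.
  T[0,:] = [+0.0000, -0.4219, -0.2812, -0.3594, -0.5625, -0.3906]
  T[1,:] = [+0.0000, +0.1929, -0.3571, +0.0786, +0.7429, -0.3071]
  T[2,:] = [+0.0000, +0.1133, +0.2871, -0.2855, -0.4152, -0.0222]
  T[3,:] = [+0.0000, -0.0191, +0.2984, -0.0529, +0.2769, -0.1987]
  T[4,:] = [+0.0000, +0.1832, -0.0508, +0.4024, +0.6938, -0.3971]
  T[5,:] = [+0.0000, -0.1650, +0.3619, -0.2704, -0.9287, +0.0711]
|roots of det(T-λI)|: 1.3793, 0.3623, 0.3623, 0.2327, 0.2327, 0.0000.
spectral radius ρ = 1.3793; 1.3793 > 1, so it fails to converge.

no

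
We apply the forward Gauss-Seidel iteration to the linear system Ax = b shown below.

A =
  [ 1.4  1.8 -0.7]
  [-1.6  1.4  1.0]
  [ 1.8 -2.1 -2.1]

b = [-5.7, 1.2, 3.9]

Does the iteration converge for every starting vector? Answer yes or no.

no

Write A = D+L+U with D = diag(1.4, 1.4, -2.1).
Gauss-Seidel: T = -(D+L)⁻¹U, row 0 first, T[0,1] = -(1.8)/(1.4) = -1.2857; later rows by forward substitution.
  T[0,:] = [+0.0000 -1.2857 +0.5000]
  T[1,:] = [+0.0000 -1.4694 -0.1429]
  T[2,:] = [+0.0000 +0.3673 +0.5714]
eigenvalue magnitudes: 1.4433, 0.5454, 0.0000.
ρ = 1.4433; 1.4433 > 1 ⇒ diverges.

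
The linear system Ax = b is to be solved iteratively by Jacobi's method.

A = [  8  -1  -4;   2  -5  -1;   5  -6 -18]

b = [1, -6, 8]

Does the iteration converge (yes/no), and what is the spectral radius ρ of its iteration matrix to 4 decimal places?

yes, ρ = 0.6129

Split A = D + L + U, D = diag(8, -5, -18).
Jacobi T = -D⁻¹(L+U): T[1,2] = -(-1)/(-5) = -0.2000; T[1,1] = 0.
  T[0,:] = [+0.0000, +0.1250, +0.5000]
  T[1,:] = [+0.4000, +0.0000, -0.2000]
  T[2,:] = [+0.2778, -0.3333, +0.0000]
eigenvalue magnitudes: 0.6129, 0.3466, 0.3466.
spectral radius ρ = 0.6129; 0.6129 < 1, so it converges for any x₀.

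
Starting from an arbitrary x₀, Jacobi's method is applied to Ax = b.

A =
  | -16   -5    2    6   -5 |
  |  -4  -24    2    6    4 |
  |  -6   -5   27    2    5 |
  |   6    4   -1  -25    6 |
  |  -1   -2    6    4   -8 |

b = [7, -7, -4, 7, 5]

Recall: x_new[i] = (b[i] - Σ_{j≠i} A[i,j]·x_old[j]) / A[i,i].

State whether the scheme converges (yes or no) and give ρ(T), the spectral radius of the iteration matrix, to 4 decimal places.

yes, ρ = 0.7130

Let D = diag(-16, -24, 27, -25, -8); L, U the strict triangles.
T_J = -D⁻¹(L+U): T[2,4] = -(5)/(27) = -0.1852; T[2,2] = 0.
  T[0,:] = [+0.0000 -0.3125 +0.1250 +0.3750 -0.3125]
  T[1,:] = [-0.1667 +0.0000 +0.0833 +0.2500 +0.1667]
  T[2,:] = [+0.2222 +0.1852 +0.0000 -0.0741 -0.1852]
  T[3,:] = [+0.2400 +0.1600 -0.0400 +0.0000 +0.2400]
  T[4,:] = [-0.1250 -0.2500 +0.7500 +0.5000 +0.0000]
|roots of det(T-λI)|: 0.7130, 0.3463, 0.3463, 0.2938, 0.2938.
ρ(T) = max|λ| = 0.7130; 0.7130 < 1: convergent.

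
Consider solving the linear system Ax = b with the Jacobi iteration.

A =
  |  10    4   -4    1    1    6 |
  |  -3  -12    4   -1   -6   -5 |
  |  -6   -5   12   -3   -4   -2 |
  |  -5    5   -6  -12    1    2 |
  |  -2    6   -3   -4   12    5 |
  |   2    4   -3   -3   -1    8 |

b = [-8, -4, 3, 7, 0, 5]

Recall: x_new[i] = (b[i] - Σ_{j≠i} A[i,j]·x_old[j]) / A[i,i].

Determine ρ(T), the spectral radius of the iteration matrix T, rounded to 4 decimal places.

Diagonal D = diag(10, -12, 12, -12, 12, 8); L, U strict lower/upper.
Jacobi T = -D⁻¹(L+U): T[1,3] = -(-1)/(-12) = -0.0833; T[1,1] = 0.
  T[0,:] = [+0.0000, -0.4000, +0.4000, -0.1000, -0.1000, -0.6000]
  T[1,:] = [-0.2500, +0.0000, +0.3333, -0.0833, -0.5000, -0.4167]
  T[2,:] = [+0.5000, +0.4167, +0.0000, +0.2500, +0.3333, +0.1667]
  T[3,:] = [-0.4167, +0.4167, -0.5000, +0.0000, +0.0833, +0.1667]
  T[4,:] = [+0.1667, -0.5000, +0.2500, +0.3333, +0.0000, -0.4167]
  T[5,:] = [-0.2500, -0.5000, +0.3750, +0.3750, +0.1250, +0.0000]
eigenvalue magnitudes: 1.3198, 0.6616, 0.4963, 0.4963, 0.4573, 0.2715.
ρ(T) = max|λ| = 1.3198; 1.3198 > 1 ⇒ diverges.

1.3198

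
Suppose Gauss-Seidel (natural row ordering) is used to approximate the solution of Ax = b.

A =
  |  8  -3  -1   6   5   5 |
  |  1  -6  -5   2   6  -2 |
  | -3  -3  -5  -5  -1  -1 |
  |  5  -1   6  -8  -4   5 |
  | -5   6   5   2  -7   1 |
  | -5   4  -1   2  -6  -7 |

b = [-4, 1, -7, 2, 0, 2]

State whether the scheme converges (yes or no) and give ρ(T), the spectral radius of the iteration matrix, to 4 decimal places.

no, ρ = 1.3271

Split A = D + L + U, D = diag(8, -6, -5, -8, -7, -7).
T_GS = -(D+L)⁻¹U: row 0 first, T[0,2] = -(-1)/(8) = +0.1250; later rows by forward substitution.
  T[0,:] = [+0.0000 +0.3750 +0.1250 -0.7500 -0.6250 -0.6250]
  T[1,:] = [+0.0000 +0.0625 -0.8125 +0.2083 +0.8958 -0.4375]
  T[2,:] = [+0.0000 -0.2625 +0.4125 -0.6750 -0.3625 +0.4375]
  T[3,:] = [+0.0000 +0.0297 +0.4891 -1.0010 -1.2745 +0.6172]
  T[4,:] = [+0.0000 -0.3933 -0.3513 -0.0539 +0.5912 +0.7031]
  T[5,:] = [+0.0000 +0.1510 -0.1716 +0.5114 +0.1392 -0.2924]
eigenvalue magnitudes: 1.3271, 0.6370, 0.6370, 0.5407, 0.0548, 0.0000.
spectral radius ρ = 1.3271; 1.3271 > 1, so it fails to converge.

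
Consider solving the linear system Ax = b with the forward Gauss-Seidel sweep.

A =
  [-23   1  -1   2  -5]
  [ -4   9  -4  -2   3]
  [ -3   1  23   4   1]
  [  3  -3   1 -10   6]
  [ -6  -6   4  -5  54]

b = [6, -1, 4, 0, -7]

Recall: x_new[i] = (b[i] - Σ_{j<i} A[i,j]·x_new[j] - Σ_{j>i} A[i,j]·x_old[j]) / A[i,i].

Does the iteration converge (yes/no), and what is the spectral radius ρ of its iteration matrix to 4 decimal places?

yes, ρ = 0.2936

Let D = diag(-23, 9, 23, -10, 54); L, U the strict triangles.
Gauss-Seidel: T = -(D+L)⁻¹U, row 0 first, T[0,3] = -(2)/(-23) = +0.0870; later rows by forward substitution.
  T[0,:] = [+0.0000, +0.0435, -0.0435, +0.0870, -0.2174]
  T[1,:] = [+0.0000, +0.0193, +0.4251, +0.2609, -0.4300]
  T[2,:] = [+0.0000, +0.0048, -0.0242, -0.1739, -0.0531]
  T[3,:] = [+0.0000, +0.0077, -0.1430, -0.0696, +0.6585]
  T[4,:] = [+0.0000, +0.0073, +0.0310, +0.0451, -0.0070]
eigenvalue magnitudes: 0.2936, 0.1378, 0.1378, 0.0402, 0.0000.
ρ(T) = max|λ| = 0.2936; 0.2936 < 1, so it converges for any x₀.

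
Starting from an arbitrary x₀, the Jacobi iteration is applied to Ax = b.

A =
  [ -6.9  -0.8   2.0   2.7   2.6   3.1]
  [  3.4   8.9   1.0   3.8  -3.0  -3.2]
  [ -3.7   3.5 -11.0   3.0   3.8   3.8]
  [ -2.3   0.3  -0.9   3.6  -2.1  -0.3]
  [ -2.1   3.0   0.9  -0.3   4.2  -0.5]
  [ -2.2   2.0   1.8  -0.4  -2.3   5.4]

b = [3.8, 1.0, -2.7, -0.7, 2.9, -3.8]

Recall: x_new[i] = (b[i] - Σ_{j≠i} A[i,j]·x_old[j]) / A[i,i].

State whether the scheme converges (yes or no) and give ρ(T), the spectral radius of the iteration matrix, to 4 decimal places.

no, ρ = 1.1417

Split A = D + L + U, D = diag(-6.9, 8.9, -11, 3.6, 4.2, 5.4).
Jacobi T = -D⁻¹(L+U): T[5,1] = -(2)/(5.4) = -0.3704; T[5,5] = 0.
  T[0,:] = [+0.0000  -0.1159  +0.2899  +0.3913  +0.3768  +0.4493]
  T[1,:] = [-0.3820  +0.0000  -0.1124  -0.4270  +0.3371  +0.3596]
  T[2,:] = [-0.3364  +0.3182  +0.0000  +0.2727  +0.3455  +0.3455]
  T[3,:] = [+0.6389  -0.0833  +0.2500  +0.0000  +0.5833  +0.0833]
  T[4,:] = [+0.5000  -0.7143  -0.2143  +0.0714  +0.0000  +0.1190]
  T[5,:] = [+0.4074  -0.3704  -0.3333  +0.0741  +0.4259  +0.0000]
|λ(T)| sorted: 1.1417, 0.8108, 0.8108, 0.5196, 0.5196, 0.1008.
spectral radius ρ = 1.1417; 1.1417 > 1: divergent.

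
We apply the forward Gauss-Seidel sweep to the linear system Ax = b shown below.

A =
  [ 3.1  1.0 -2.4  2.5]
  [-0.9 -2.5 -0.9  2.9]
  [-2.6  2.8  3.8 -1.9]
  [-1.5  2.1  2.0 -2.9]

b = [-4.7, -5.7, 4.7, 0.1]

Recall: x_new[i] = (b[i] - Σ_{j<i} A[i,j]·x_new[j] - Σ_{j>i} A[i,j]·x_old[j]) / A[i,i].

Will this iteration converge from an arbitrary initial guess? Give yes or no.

no

Write A = D+L+U with D = diag(3.1, -2.5, 3.8, -2.9).
Gauss-Seidel: T = -(D+L)⁻¹U, row 0 first, T[0,2] = -(-2.4)/(3.1) = +0.7742; later rows by forward substitution.
  T[0,:] = [+0.0000  -0.3226  +0.7742  -0.8065]
  T[1,:] = [+0.0000  +0.1161  -0.6387  +1.4503]
  T[2,:] = [+0.0000  -0.3063  +1.0003  -1.1204]
  T[3,:] = [+0.0000  +0.0397  -0.1731  +0.6946]
moduli |λ_i(T)| = 1.5018, 0.3643, 0.0549, 0.0000.
ρ(T) = max|λ| = 1.5018; 1.5018 > 1 ⇒ diverges.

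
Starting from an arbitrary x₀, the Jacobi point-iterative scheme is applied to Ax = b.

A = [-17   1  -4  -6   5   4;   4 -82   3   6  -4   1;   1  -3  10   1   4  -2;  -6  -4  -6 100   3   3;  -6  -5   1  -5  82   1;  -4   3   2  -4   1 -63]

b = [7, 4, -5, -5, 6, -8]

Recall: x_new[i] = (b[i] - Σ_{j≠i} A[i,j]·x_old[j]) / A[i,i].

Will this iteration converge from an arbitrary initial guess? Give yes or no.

Diagonal D = diag(-17, -82, 10, 100, 82, -63); L, U strict lower/upper.
Jacobi: T = -D⁻¹(L+U), T[4,1] = -(-5)/(82) = +0.0610; T[4,4] = 0.
  T[0,:] = [+0.0000 +0.0588 -0.2353 -0.3529 +0.2941 +0.2353]
  T[1,:] = [+0.0488 +0.0000 +0.0366 +0.0732 -0.0488 +0.0122]
  T[2,:] = [-0.1000 +0.3000 +0.0000 -0.1000 -0.4000 +0.2000]
  T[3,:] = [+0.0600 +0.0400 +0.0600 +0.0000 -0.0300 -0.0300]
  T[4,:] = [+0.0732 +0.0610 -0.0122 +0.0610 +0.0000 -0.0122]
  T[5,:] = [-0.0635 +0.0476 +0.0317 -0.0635 +0.0159 +0.0000]
|λ(T)| sorted: 0.2767, 0.1757, 0.1757, 0.1169, 0.1169, 0.0657.
ρ = 0.2767; 0.2767 < 1 ⇒ converges.

yes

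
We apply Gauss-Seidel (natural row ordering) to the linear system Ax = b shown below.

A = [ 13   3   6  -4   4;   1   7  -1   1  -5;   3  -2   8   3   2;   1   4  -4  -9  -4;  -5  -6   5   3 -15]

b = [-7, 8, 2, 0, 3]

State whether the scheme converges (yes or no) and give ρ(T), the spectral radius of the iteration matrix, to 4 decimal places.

yes, ρ = 0.5839

Split A = D + L + U, D = diag(13, 7, 8, -9, -15).
T_GS = -(D+L)⁻¹U: row 0 first, T[0,2] = -(6)/(13) = -0.4615; later rows by forward substitution.
  T[0,:] = [+0.0000, -0.2308, -0.4615, +0.3077, -0.3077]
  T[1,:] = [+0.0000, +0.0330, +0.2088, -0.1868, +0.7582]
  T[2,:] = [+0.0000, +0.0948, +0.2253, -0.5371, +0.0549]
  T[3,:] = [+0.0000, -0.0531, -0.0586, +0.1899, -0.1661]
  T[4,:] = [+0.0000, +0.0847, +0.1337, -0.1689, -0.2156]
moduli |λ_i(T)| = 0.5839, 0.3635, 0.0929, 0.0929, 0.0000.
ρ = 0.5839; 0.5839 < 1 ⇒ converges.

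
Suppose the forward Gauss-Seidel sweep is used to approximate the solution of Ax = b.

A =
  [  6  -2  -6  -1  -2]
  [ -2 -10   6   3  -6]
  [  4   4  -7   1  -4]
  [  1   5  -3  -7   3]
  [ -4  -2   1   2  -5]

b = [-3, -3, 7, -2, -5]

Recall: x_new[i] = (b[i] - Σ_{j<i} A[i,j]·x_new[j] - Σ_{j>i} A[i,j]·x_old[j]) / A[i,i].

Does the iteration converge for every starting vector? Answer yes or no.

Diagonal D = diag(6, -10, -7, -7, -5); L, U strict lower/upper.
Gauss-Seidel: T = -(D+L)⁻¹U, row 0 first, T[0,2] = -(-6)/(6) = +1.0000; later rows by forward substitution.
  T[0,:] = [+0.0000  +0.3333  +1.0000  +0.1667  +0.3333]
  T[1,:] = [+0.0000  -0.0667  +0.4000  +0.2667  -0.6667]
  T[2,:] = [+0.0000  +0.1524  +0.8000  +0.3905  -0.7619]
  T[3,:] = [+0.0000  -0.0653  +0.0857  +0.0469  +0.3265]
  T[4,:] = [+0.0000  -0.2356  -0.7657  -0.1431  -0.0218]
moduli |λ_i(T)| = 1.3332, 0.6208, 0.1342, 0.0882, 0.0000.
spectral radius ρ = 1.3332; 1.3332 > 1 ⇒ diverges.

no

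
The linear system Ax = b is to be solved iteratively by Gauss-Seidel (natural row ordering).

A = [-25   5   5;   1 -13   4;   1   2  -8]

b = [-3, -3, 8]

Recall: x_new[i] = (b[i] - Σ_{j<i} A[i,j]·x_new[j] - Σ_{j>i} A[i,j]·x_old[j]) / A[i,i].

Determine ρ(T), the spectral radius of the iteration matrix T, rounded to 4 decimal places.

Write A = D+L+U with D = diag(-25, -13, -8).
T_GS = -(D+L)⁻¹U: row 0 first, T[0,2] = -(5)/(-25) = +0.2000; later rows by forward substitution.
  T[0,:] = [+0.0000  +0.2000  +0.2000]
  T[1,:] = [+0.0000  +0.0154  +0.3231]
  T[2,:] = [+0.0000  +0.0288  +0.1058]
eigenvalue magnitudes: 0.1672, 0.0460, 0.0000.
ρ(T) = max|λ| = 0.1672; 0.1672 < 1 ⇒ converges.

0.1672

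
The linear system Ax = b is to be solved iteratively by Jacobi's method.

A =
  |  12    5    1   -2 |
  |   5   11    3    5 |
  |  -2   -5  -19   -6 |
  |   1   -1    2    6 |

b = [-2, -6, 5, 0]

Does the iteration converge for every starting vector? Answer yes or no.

yes

Let D = diag(12, 11, -19, 6); L, U the strict triangles.
T_J = -D⁻¹(L+U): T[0,1] = -(5)/(12) = -0.4167; T[0,0] = 0.
  T[0,:] = [+0.0000 -0.4167 -0.0833 +0.1667]
  T[1,:] = [-0.4545 +0.0000 -0.2727 -0.4545]
  T[2,:] = [-0.1053 -0.2632 +0.0000 -0.3158]
  T[3,:] = [-0.1667 +0.1667 -0.3333 +0.0000]
|roots of det(T-λI)|: 0.6233, 0.4294, 0.4294, 0.0942.
ρ = 0.6233; 0.6233 < 1: convergent.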